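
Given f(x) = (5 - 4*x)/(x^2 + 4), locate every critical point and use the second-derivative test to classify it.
f'(x) = 2*(2*x^2 - 5*x - 8)/(x^4 + 8*x^2 + 16)

Solve f'(x) = 0:
  f'(x) = 2*(2*x^2 - 5*x - 8)/(x^2 + 4)^2; the denominator is positive wherever f is defined, so f'(x) = 0 ⇔ 4*x^2 - 10*x - 16 = 0.
  Factor: 4*x^2 - 10*x - 16 = 2*(2*x^2 - 5*x - 8); 2*x^2 - 5*x - 8 = 0 has no rational roots; quadratic formula: x = (5 ± √89)/4.
  ⇒ x = 5/4 - sqrt(89)/4 ≈ -1.1085, 5/4 + sqrt(89)/4 ≈ 3.6085

f''(x) = 2*(4*x^2*(5 - 4*x) + (12*x - 5)*(x^2 + 4))/(x^2 + 4)^3
Second-derivative test at each critical point:
  f''(-1.1085) = -0.6901 < 0 → local maximum
  f''(3.6085) = 0.0651 > 0 → local minimum

Critical points: x = 5/4 - sqrt(89)/4 ≈ -1.1085 (local maximum); x = 5/4 + sqrt(89)/4 ≈ 3.6085 (local minimum)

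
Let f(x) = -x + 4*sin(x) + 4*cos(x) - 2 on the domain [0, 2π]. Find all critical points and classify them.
f'(x) = 4*sqrt(2)*cos(x + pi/4) - 1

Solve f'(x) = 0 on [0, 2π]:
  f'(x) = 0 ⇔ -4*sin(x) + 4*cos(x) = 1. Write the left side as R·cos(x + φ) with R = √(4² + 4²) = 4*sqrt(2), cos φ = sqrt(2)/2, sin φ = sqrt(2)/2; then cos(x + φ) = sqrt(2)/8. Solve for x and keep the solutions lying in [0, 2π].
  ⇒ x = atan((-1 + sqrt(31))/(1 + sqrt(31))) ≈ 0.6077, atan((-sqrt(31) - 1)/(1 - sqrt(31))) + pi ≈ 4.1047

f''(x) = -4*sqrt(2)*sin(x + pi/4)
Second-derivative test at each critical point:
  f''(0.6077) = -5.5678 < 0 → local maximum
  f''(4.1047) = 5.5678 > 0 → local minimum

Critical points: x = atan((-1 + sqrt(31))/(1 + sqrt(31))) ≈ 0.6077 (local maximum); x = atan((-sqrt(31) - 1)/(1 - sqrt(31))) + pi ≈ 4.1047 (local minimum)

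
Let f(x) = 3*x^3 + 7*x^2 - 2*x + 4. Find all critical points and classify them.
f'(x) = 9*x^2 + 14*x - 2

Solve f'(x) = 0:
  9*x^2 + 14*x - 2 = 0 has no rational roots; quadratic formula: x = (-14 ± √268)/18.
  ⇒ x = -sqrt(67)/9 - 7/9 ≈ -1.6873, -7/9 + sqrt(67)/9 ≈ 0.1317

f''(x) = 18*x + 14
Second-derivative test at each critical point:
  f''(-1.6873) = -16.3707 < 0 → local maximum
  f''(0.1317) = 16.3707 > 0 → local minimum

Critical points: x = -sqrt(67)/9 - 7/9 ≈ -1.6873 (local maximum); x = -7/9 + sqrt(67)/9 ≈ 0.1317 (local minimum)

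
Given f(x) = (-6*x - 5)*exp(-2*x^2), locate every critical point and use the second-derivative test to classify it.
f'(x) = 2*(2*x*(6*x + 5) - 3)*exp(-2*x^2)

Solve f'(x) = 0:
  f'(x) = (24*x^2 + 20*x - 6)·exp(-2*x^2) and exp(-2*x^2) > 0 for every x, so f'(x) = 0 ⇔ 24*x^2 + 20*x - 6 = 0.
  Factor: 24*x^2 + 20*x - 6 = 2*(12*x^2 + 10*x - 3); 12*x^2 + 10*x - 3 = 0 has no rational roots; quadratic formula: x = (-10 ± √244)/24.
  ⇒ x = -sqrt(61)/12 - 5/12 ≈ -1.0675, -5/12 + sqrt(61)/12 ≈ 0.2342

f''(x) = 4*(-24*x^3 - 20*x^2 + 18*x + 5)*exp(-2*x^2)
Second-derivative test at each critical point:
  f''(-1.0675) = -3.1980 < 0 → local maximum
  f''(0.2342) = 27.9955 > 0 → local minimum

Critical points: x = -sqrt(61)/12 - 5/12 ≈ -1.0675 (local maximum); x = -5/12 + sqrt(61)/12 ≈ 0.2342 (local minimum)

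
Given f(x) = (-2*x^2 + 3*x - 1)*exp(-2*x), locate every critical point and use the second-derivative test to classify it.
f'(x) = (4*x^2 - 10*x + 5)*exp(-2*x)

Solve f'(x) = 0:
  f'(x) = (4*x^2 - 10*x + 5)·exp(-2*x) and exp(-2*x) > 0 for every x, so f'(x) = 0 ⇔ 4*x^2 - 10*x + 5 = 0.
  4*x^2 - 10*x + 5 = 0 has no rational roots; quadratic formula: x = (10 ± √20)/8.
  ⇒ x = 5/4 - sqrt(5)/4 ≈ 0.6910, sqrt(5)/4 + 5/4 ≈ 1.8090

f''(x) = 4*(-2*x^2 + 7*x - 5)*exp(-2*x)
Second-derivative test at each critical point:
  f''(0.6910) = -1.1229 < 0 → local maximum
  f''(1.8090) = 0.1200 > 0 → local minimum

Critical points: x = 5/4 - sqrt(5)/4 ≈ 0.6910 (local maximum); x = sqrt(5)/4 + 5/4 ≈ 1.8090 (local minimum)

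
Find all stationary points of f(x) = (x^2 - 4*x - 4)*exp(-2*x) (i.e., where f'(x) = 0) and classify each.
f'(x) = 2*(-x^2 + 5*x + 2)*exp(-2*x)

Solve f'(x) = 0:
  f'(x) = (-2*x^2 + 10*x + 4)·exp(-2*x) and exp(-2*x) > 0 for every x, so f'(x) = 0 ⇔ -2*x^2 + 10*x + 4 = 0.
  Factor: -2*x^2 + 10*x + 4 = -2*(x^2 - 5*x - 2); x^2 - 5*x - 2 = 0 has no rational roots; quadratic formula: x = (5 ± √33)/2.
  ⇒ x = 5/2 - sqrt(33)/2 ≈ -0.3723, 5/2 + sqrt(33)/2 ≈ 5.3723

f''(x) = 2*(2*x^2 - 12*x + 1)*exp(-2*x)
Second-derivative test at each critical point:
  f''(-0.3723) = 24.1906 > 0 → local minimum
  f''(5.3723) = -2.477e-04 < 0 → local maximum

Critical points: x = 5/2 - sqrt(33)/2 ≈ -0.3723 (local minimum); x = 5/2 + sqrt(33)/2 ≈ 5.3723 (local maximum)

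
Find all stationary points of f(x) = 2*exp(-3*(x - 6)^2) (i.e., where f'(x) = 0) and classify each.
f'(x) = 12*(6 - x)*exp(-3*(x - 6)^2)

Solve f'(x) = 0:
  f'(x) = (72 - 12*x)·exp(-3*(x - 6)^2) and exp(-3*(x - 6)^2) > 0 for every x, so f'(x) = 0 ⇔ 72 - 12*x = 0.
  Factor: 72 - 12*x = -12*(x - 6) = 0.
  ⇒ x = 6

f''(x) = 12*(6*(x - 6)^2 - 1)*exp(-3*(x - 6)^2)
Second-derivative test at each critical point:
  f''(6) = -12 < 0 → local maximum

Critical points: x = 6 (local maximum)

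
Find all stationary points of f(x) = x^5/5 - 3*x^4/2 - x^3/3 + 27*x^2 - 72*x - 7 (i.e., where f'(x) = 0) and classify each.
f'(x) = x^4 - 6*x^3 - x^2 + 54*x - 72

Solve f'(x) = 0:
  Factor: x^4 - 6*x^3 - x^2 + 54*x - 72 = (x - 4)*(x - 3)*(x - 2)*(x + 3) = 0.
  ⇒ x = -3, 2, 3, 4

f''(x) = 4*x^3 - 18*x^2 - 2*x + 54
Second-derivative test at each critical point:
  f''(-3) = -210 < 0 → local maximum
  f''(2) = 10 > 0 → local minimum
  f''(3) = -6 < 0 → local maximum
  f''(4) = 14 > 0 → local minimum

Critical points: x = -3 (local maximum); x = 2 (local minimum); x = 3 (local maximum); x = 4 (local minimum)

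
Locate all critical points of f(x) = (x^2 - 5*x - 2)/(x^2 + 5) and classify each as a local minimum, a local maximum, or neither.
f'(x) = (5*x^2 + 14*x - 25)/(x^4 + 10*x^2 + 25)

Solve f'(x) = 0:
  f'(x) = (5*x^2 + 14*x - 25)/(x^2 + 5)^2; the denominator is positive wherever f is defined, so f'(x) = 0 ⇔ 5*x^2 + 14*x - 25 = 0.
  5*x^2 + 14*x - 25 = 0 has no rational roots; quadratic formula: x = (-14 ± √696)/10.
  ⇒ x = -sqrt(174)/5 - 7/5 ≈ -4.0382, -7/5 + sqrt(174)/5 ≈ 1.2382

f''(x) = 2*(-5*x^3 - 21*x^2 + 75*x + 35)/(x^6 + 15*x^4 + 75*x^2 + 125)
Second-derivative test at each critical point:
  f''(-4.0382) = -0.0581 < 0 → local maximum
  f''(1.2382) = 0.6181 > 0 → local minimum

Critical points: x = -sqrt(174)/5 - 7/5 ≈ -4.0382 (local maximum); x = -7/5 + sqrt(174)/5 ≈ 1.2382 (local minimum)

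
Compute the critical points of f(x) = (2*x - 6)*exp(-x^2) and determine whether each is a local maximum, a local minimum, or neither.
f'(x) = 2*(-2*x*(x - 3) + 1)*exp(-x^2)

Solve f'(x) = 0:
  f'(x) = (-4*x^2 + 12*x + 2)·exp(-x^2) and exp(-x^2) > 0 for every x, so f'(x) = 0 ⇔ -4*x^2 + 12*x + 2 = 0.
  Factor: -4*x^2 + 12*x + 2 = -2*(2*x^2 - 6*x - 1); 2*x^2 - 6*x - 1 = 0 has no rational roots; quadratic formula: x = (6 ± √44)/4.
  ⇒ x = 3/2 - sqrt(11)/2 ≈ -0.1583, 3/2 + sqrt(11)/2 ≈ 3.1583

f''(x) = 4*(2*x^2*(x - 3) - 3*x + 3)*exp(-x^2)
Second-derivative test at each critical point:
  f''(-0.1583) = 12.9381 > 0 → local minimum
  f''(3.1583) = -0.0006 < 0 → local maximum

Critical points: x = 3/2 - sqrt(11)/2 ≈ -0.1583 (local minimum); x = 3/2 + sqrt(11)/2 ≈ 3.1583 (local maximum)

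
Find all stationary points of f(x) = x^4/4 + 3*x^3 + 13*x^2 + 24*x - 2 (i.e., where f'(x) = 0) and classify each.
f'(x) = x^3 + 9*x^2 + 26*x + 24

Solve f'(x) = 0:
  Factor: x^3 + 9*x^2 + 26*x + 24 = (x + 2)*(x + 3)*(x + 4) = 0.
  ⇒ x = -4, -3, -2

f''(x) = 3*x^2 + 18*x + 26
Second-derivative test at each critical point:
  f''(-4) = 2 > 0 → local minimum
  f''(-3) = -1 < 0 → local maximum
  f''(-2) = 2 > 0 → local minimum

Critical points: x = -4 (local minimum); x = -3 (local maximum); x = -2 (local minimum)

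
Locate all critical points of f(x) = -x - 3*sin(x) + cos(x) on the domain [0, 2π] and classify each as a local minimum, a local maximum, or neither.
f'(x) = -sin(x) - 3*cos(x) - 1

Solve f'(x) = 0 on [0, 2π]:
  f'(x) = 0 ⇔ -sin(x) - 3*cos(x) = 1. Write the left side as R·cos(x + φ) with R = √((-3)² + 1²) = sqrt(10), cos φ = -3*sqrt(10)/10, sin φ = sqrt(10)/10; then cos(x + φ) = sqrt(10)/10. Solve for x and keep the solutions lying in [0, 2π].
  ⇒ x = pi - atan(4/3) ≈ 2.2143, 3*pi/2 ≈ 4.7124

f''(x) = 3*sin(x) - cos(x)
Second-derivative test at each critical point:
  f''(2.2143) = 3 > 0 → local minimum
  f''(4.7124) = -3 < 0 → local maximum

Critical points: x = pi - atan(4/3) ≈ 2.2143 (local minimum); x = 3*pi/2 ≈ 4.7124 (local maximum)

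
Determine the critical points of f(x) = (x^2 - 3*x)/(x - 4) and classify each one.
f'(x) = (x^2 - 8*x + 12)/(x^2 - 8*x + 16)

Solve f'(x) = 0:
  f'(x) = (x - 6)*(x - 2)/(x - 4)^2; the denominator is positive wherever f is defined, so f'(x) = 0 ⇔ x^2 - 8*x + 12 = 0.
  Factor: x^2 - 8*x + 12 = (x - 6)*(x - 2) = 0.
  ⇒ x = 2, 6

f''(x) = 8/(x^3 - 12*x^2 + 48*x - 64)
Second-derivative test at each critical point:
  f''(2) = -1 < 0 → local maximum
  f''(6) = 1 > 0 → local minimum

Critical points: x = 2 (local maximum); x = 6 (local minimum)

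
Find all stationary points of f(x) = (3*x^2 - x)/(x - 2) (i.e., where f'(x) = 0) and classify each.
f'(x) = (3*x^2 - 12*x + 2)/(x^2 - 4*x + 4)

Solve f'(x) = 0:
  f'(x) = (3*x^2 - 12*x + 2)/(x - 2)^2; the denominator is positive wherever f is defined, so f'(x) = 0 ⇔ 3*x^2 - 12*x + 2 = 0.
  3*x^2 - 12*x + 2 = 0 has no rational roots; quadratic formula: x = (12 ± √120)/6.
  ⇒ x = 2 - sqrt(30)/3 ≈ 0.1743, sqrt(30)/3 + 2 ≈ 3.8257

f''(x) = 20/(x^3 - 6*x^2 + 12*x - 8)
Second-derivative test at each critical point:
  f''(0.1743) = -3.2863 < 0 → local maximum
  f''(3.8257) = 3.2863 > 0 → local minimum

Critical points: x = 2 - sqrt(30)/3 ≈ 0.1743 (local maximum); x = sqrt(30)/3 + 2 ≈ 3.8257 (local minimum)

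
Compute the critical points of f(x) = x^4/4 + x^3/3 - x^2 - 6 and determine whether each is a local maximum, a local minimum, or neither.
f'(x) = x*(x^2 + x - 2)

Solve f'(x) = 0:
  Factor: x^3 + x^2 - 2*x = x*(x - 1)*(x + 2) = 0.
  ⇒ x = -2, 0, 1

f''(x) = 3*x^2 + 2*x - 2
Second-derivative test at each critical point:
  f''(-2) = 6 > 0 → local minimum
  f''(0) = -2 < 0 → local maximum
  f''(1) = 3 > 0 → local minimum

Critical points: x = -2 (local minimum); x = 0 (local maximum); x = 1 (local minimum)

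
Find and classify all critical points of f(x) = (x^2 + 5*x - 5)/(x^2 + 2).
f'(x) = (-5*x^2 + 14*x + 10)/(x^4 + 4*x^2 + 4)

Solve f'(x) = 0:
  f'(x) = -(5*x^2 - 14*x - 10)/(x^2 + 2)^2; the denominator is positive wherever f is defined, so f'(x) = 0 ⇔ -5*x^2 + 14*x + 10 = 0.
  5*x^2 - 14*x - 10 = 0 has no rational roots; quadratic formula: x = (14 ± √396)/10.
  ⇒ x = 7/5 - 3*sqrt(11)/5 ≈ -0.5900, 7/5 + 3*sqrt(11)/5 ≈ 3.3900

f''(x) = 2*(5*x^3 - 21*x^2 - 30*x + 14)/(x^6 + 6*x^4 + 12*x^2 + 8)
Second-derivative test at each critical point:
  f''(-0.5900) = 3.6093 > 0 → local minimum
  f''(3.3900) = -0.1093 < 0 → local maximum

Critical points: x = 7/5 - 3*sqrt(11)/5 ≈ -0.5900 (local minimum); x = 7/5 + 3*sqrt(11)/5 ≈ 3.3900 (local maximum)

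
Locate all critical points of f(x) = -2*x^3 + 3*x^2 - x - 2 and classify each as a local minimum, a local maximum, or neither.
f'(x) = -6*x^2 + 6*x - 1

Solve f'(x) = 0:
  6*x^2 - 6*x + 1 = 0 has no rational roots; quadratic formula: x = (6 ± √12)/12.
  ⇒ x = 1/2 - sqrt(3)/6 ≈ 0.2113, sqrt(3)/6 + 1/2 ≈ 0.7887

f''(x) = 6 - 12*x
Second-derivative test at each critical point:
  f''(0.2113) = 3.4641 > 0 → local minimum
  f''(0.7887) = -3.4641 < 0 → local maximum

Critical points: x = 1/2 - sqrt(3)/6 ≈ 0.2113 (local minimum); x = sqrt(3)/6 + 1/2 ≈ 0.7887 (local maximum)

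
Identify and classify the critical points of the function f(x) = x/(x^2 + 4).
f'(x) = (4 - x^2)/(x^4 + 8*x^2 + 16)

Solve f'(x) = 0:
  f'(x) = -(x - 2)*(x + 2)/(x^2 + 4)^2; the denominator is positive wherever f is defined, so f'(x) = 0 ⇔ 4 - x^2 = 0.
  Factor: 4 - x^2 = -(x - 2)*(x + 2) = 0.
  ⇒ x = -2, 2

f''(x) = 2*x*(x^2 - 12)/(x^2 + 4)^3
Second-derivative test at each critical point:
  f''(-2) = 1/16 > 0 → local minimum
  f''(2) = -1/16 < 0 → local maximum

Critical points: x = -2 (local minimum); x = 2 (local maximum)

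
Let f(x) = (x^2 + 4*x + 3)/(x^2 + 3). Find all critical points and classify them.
f'(x) = 4*(3 - x^2)/(x^4 + 6*x^2 + 9)

Solve f'(x) = 0:
  f'(x) = -4*(x^2 - 3)/(x^2 + 3)^2; the denominator is positive wherever f is defined, so f'(x) = 0 ⇔ 12 - 4*x^2 = 0.
  Factor: 12 - 4*x^2 = -4*(x^2 - 3); x^2 - 3 = 0 has no rational roots; quadratic formula: x = (0 ± √12)/2.
  ⇒ x = -sqrt(3) ≈ -1.7321, sqrt(3) ≈ 1.7321

f''(x) = 8*x*(x^2 - 9)/(x^6 + 9*x^4 + 27*x^2 + 27)
Second-derivative test at each critical point:
  f''(-1.7321) = 0.3849 > 0 → local minimum
  f''(1.7321) = -0.3849 < 0 → local maximum

Critical points: x = -sqrt(3) ≈ -1.7321 (local minimum); x = sqrt(3) ≈ 1.7321 (local maximum)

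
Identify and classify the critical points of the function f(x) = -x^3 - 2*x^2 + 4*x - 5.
f'(x) = -3*x^2 - 4*x + 4

Solve f'(x) = 0:
  Factor: -3*x^2 - 4*x + 4 = -(x + 2)*(3*x - 2) = 0.
  ⇒ x = -2, 2/3

f''(x) = -6*x - 4
Second-derivative test at each critical point:
  f''(-2) = 8 > 0 → local minimum
  f''(2/3) = -8 < 0 → local maximum

Critical points: x = -2 (local minimum); x = 2/3 (local maximum)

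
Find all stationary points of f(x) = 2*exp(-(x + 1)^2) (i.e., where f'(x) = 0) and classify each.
f'(x) = 4*(-x - 1)*exp(-(x + 1)^2)

Solve f'(x) = 0:
  f'(x) = (-4*x - 4)·exp(-(x + 1)^2) and exp(-(x + 1)^2) > 0 for every x, so f'(x) = 0 ⇔ -4*x - 4 = 0.
  Factor: -4*x - 4 = -4*(x + 1) = 0.
  ⇒ x = -1

f''(x) = 4*(2*(x + 1)^2 - 1)*exp(-(x + 1)^2)
Second-derivative test at each critical point:
  f''(-1) = -4 < 0 → local maximum

Critical points: x = -1 (local maximum)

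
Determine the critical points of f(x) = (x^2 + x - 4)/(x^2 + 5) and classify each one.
f'(x) = (-x^2 + 18*x + 5)/(x^4 + 10*x^2 + 25)

Solve f'(x) = 0:
  f'(x) = -(x^2 - 18*x - 5)/(x^2 + 5)^2; the denominator is positive wherever f is defined, so f'(x) = 0 ⇔ -x^2 + 18*x + 5 = 0.
  x^2 - 18*x - 5 = 0 has no rational roots; quadratic formula: x = (18 ± √344)/2.
  ⇒ x = 9 - sqrt(86) ≈ -0.2736, 9 + sqrt(86) ≈ 18.2736

f''(x) = 2*(x^3 - 27*x^2 - 15*x + 45)/(x^6 + 15*x^4 + 75*x^2 + 125)
Second-derivative test at each critical point:
  f''(-0.2736) = 0.7202 > 0 → local minimum
  f''(18.2736) = -1.615e-04 < 0 → local maximum

Critical points: x = 9 - sqrt(86) ≈ -0.2736 (local minimum); x = 9 + sqrt(86) ≈ 18.2736 (local maximum)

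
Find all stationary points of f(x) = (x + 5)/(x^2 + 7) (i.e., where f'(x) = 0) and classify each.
f'(x) = (x^2 - 2*x*(x + 5) + 7)/(x^2 + 7)^2

Solve f'(x) = 0:
  f'(x) = -(x^2 + 10*x - 7)/(x^2 + 7)^2; the denominator is positive wherever f is defined, so f'(x) = 0 ⇔ -x^2 - 10*x + 7 = 0.
  x^2 + 10*x - 7 = 0 has no rational roots; quadratic formula: x = (-10 ± √128)/2.
  ⇒ x = -4*sqrt(2) - 5 ≈ -10.6569, -5 + 4*sqrt(2) ≈ 0.6569

f''(x) = 2*(4*x^2*(x + 5) - (3*x + 5)*(x^2 + 7))/(x^2 + 7)^3
Second-derivative test at each critical point:
  f''(-10.6569) = 0.0008 > 0 → local minimum
  f''(0.6569) = -0.2049 < 0 → local maximum

Critical points: x = -4*sqrt(2) - 5 ≈ -10.6569 (local minimum); x = -5 + 4*sqrt(2) ≈ 0.6569 (local maximum)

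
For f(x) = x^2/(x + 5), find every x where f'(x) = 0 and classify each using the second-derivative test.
f'(x) = x*(x + 10)/(x^2 + 10*x + 25)

Solve f'(x) = 0:
  f'(x) = x*(x + 10)/(x + 5)^2; the denominator is positive wherever f is defined, so f'(x) = 0 ⇔ x^2 + 10*x = 0.
  Factor: x^2 + 10*x = x*(x + 10) = 0.
  ⇒ x = -10, 0

f''(x) = 50/(x^3 + 15*x^2 + 75*x + 125)
Second-derivative test at each critical point:
  f''(-10) = -2/5 < 0 → local maximum
  f''(0) = 2/5 > 0 → local minimum

Critical points: x = -10 (local maximum); x = 0 (local minimum)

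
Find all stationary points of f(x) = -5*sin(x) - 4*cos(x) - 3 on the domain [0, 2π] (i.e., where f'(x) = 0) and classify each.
f'(x) = 4*sin(x) - 5*cos(x)

Solve f'(x) = 0 on [0, 2π]:
  f'(x) = 0 ⇔ -5*cos(x) = -4*sin(x) ⇔ tan(x) = 5/4, i.e. x = arctan(5/4) + nπ; keep the solutions lying in [0, 2π].
  ⇒ x = atan(5/4) ≈ 0.8961, atan(5/4) + pi ≈ 4.0376

f''(x) = 5*sin(x) + 4*cos(x)
Second-derivative test at each critical point:
  f''(0.8961) = 6.4031 > 0 → local minimum
  f''(4.0376) = -6.4031 < 0 → local maximum

Critical points: x = atan(5/4) ≈ 0.8961 (local minimum); x = atan(5/4) + pi ≈ 4.0376 (local maximum)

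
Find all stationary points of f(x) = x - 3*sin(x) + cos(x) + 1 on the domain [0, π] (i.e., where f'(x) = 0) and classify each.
f'(x) = -sin(x) - 3*cos(x) + 1

Solve f'(x) = 0 on [0, π]:
  f'(x) = 0 ⇔ -sin(x) - 3*cos(x) = -1. Write the left side as R·cos(x + φ) with R = √((-3)² + 1²) = sqrt(10), cos φ = -3*sqrt(10)/10, sin φ = sqrt(10)/10; then cos(x + φ) = -sqrt(10)/10. Solve for x and keep the solutions lying in [0, π].
  ⇒ x = pi/2 ≈ 1.5708

f''(x) = 3*sin(x) - cos(x)
Second-derivative test at each critical point:
  f''(1.5708) = 3 > 0 → local minimum

Critical points: x = pi/2 ≈ 1.5708 (local minimum)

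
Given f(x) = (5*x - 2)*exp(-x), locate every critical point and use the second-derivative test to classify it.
f'(x) = (7 - 5*x)*exp(-x)

Solve f'(x) = 0:
  f'(x) = (7 - 5*x)·exp(-x) and exp(-x) > 0 for every x, so f'(x) = 0 ⇔ 7 - 5*x = 0.
  7 - 5*x = 0.
  ⇒ x = 7/5

f''(x) = (5*x - 12)*exp(-x)
Second-derivative test at each critical point:
  f''(7/5) = -1.2330 < 0 → local maximum

Critical points: x = 7/5 (local maximum)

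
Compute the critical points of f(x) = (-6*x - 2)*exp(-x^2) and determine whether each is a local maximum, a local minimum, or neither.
f'(x) = 2*(2*x*(3*x + 1) - 3)*exp(-x^2)

Solve f'(x) = 0:
  f'(x) = (12*x^2 + 4*x - 6)·exp(-x^2) and exp(-x^2) > 0 for every x, so f'(x) = 0 ⇔ 12*x^2 + 4*x - 6 = 0.
  Factor: 12*x^2 + 4*x - 6 = 2*(6*x^2 + 2*x - 3); 6*x^2 + 2*x - 3 = 0 has no rational roots; quadratic formula: x = (-2 ± √76)/12.
  ⇒ x = -sqrt(19)/6 - 1/6 ≈ -0.8931, -1/6 + sqrt(19)/6 ≈ 0.5598

f''(x) = 4*(-6*x^3 - 2*x^2 + 9*x + 1)*exp(-x^2)
Second-derivative test at each critical point:
  f''(-0.8931) = -7.8522 < 0 → local maximum
  f''(0.5598) = 12.7447 > 0 → local minimum

Critical points: x = -sqrt(19)/6 - 1/6 ≈ -0.8931 (local maximum); x = -1/6 + sqrt(19)/6 ≈ 0.5598 (local minimum)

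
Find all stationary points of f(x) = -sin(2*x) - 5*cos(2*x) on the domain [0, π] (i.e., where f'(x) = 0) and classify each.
f'(x) = 10*sin(2*x) - 2*cos(2*x)

Solve f'(x) = 0 on [0, π]:
  f'(x) = 0 ⇔ -cos(2*x) = -5*sin(2*x) ⇔ tan(2*x) = 1/5, i.e. 2*x = arctan(1/5) + nπ; keep the solutions lying in [0, π].
  ⇒ x = atan(1/5)/2 ≈ 0.0987, atan(1/5)/2 + pi/2 ≈ 1.6695

f''(x) = 4*sin(2*x) + 20*cos(2*x)
Second-derivative test at each critical point:
  f''(0.0987) = 20.3961 > 0 → local minimum
  f''(1.6695) = -20.3961 < 0 → local maximum

Critical points: x = atan(1/5)/2 ≈ 0.0987 (local minimum); x = atan(1/5)/2 + pi/2 ≈ 1.6695 (local maximum)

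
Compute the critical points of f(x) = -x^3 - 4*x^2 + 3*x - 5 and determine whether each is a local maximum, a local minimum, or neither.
f'(x) = -3*x^2 - 8*x + 3

Solve f'(x) = 0:
  Factor: -3*x^2 - 8*x + 3 = -(x + 3)*(3*x - 1) = 0.
  ⇒ x = -3, 1/3

f''(x) = -6*x - 8
Second-derivative test at each critical point:
  f''(-3) = 10 > 0 → local minimum
  f''(1/3) = -10 < 0 → local maximum

Critical points: x = -3 (local minimum); x = 1/3 (local maximum)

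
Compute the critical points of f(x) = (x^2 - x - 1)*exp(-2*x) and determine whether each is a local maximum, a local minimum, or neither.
f'(x) = (-2*x^2 + 4*x + 1)*exp(-2*x)

Solve f'(x) = 0:
  f'(x) = (-2*x^2 + 4*x + 1)·exp(-2*x) and exp(-2*x) > 0 for every x, so f'(x) = 0 ⇔ -2*x^2 + 4*x + 1 = 0.
  2*x^2 - 4*x - 1 = 0 has no rational roots; quadratic formula: x = (4 ± √24)/4.
  ⇒ x = 1 - sqrt(6)/2 ≈ -0.2247, 1 + sqrt(6)/2 ≈ 2.2247

f''(x) = 2*(2*x^2 - 6*x + 1)*exp(-2*x)
Second-derivative test at each critical point:
  f''(-0.2247) = 7.6792 > 0 → local minimum
  f''(2.2247) = -0.0572 < 0 → local maximum

Critical points: x = 1 - sqrt(6)/2 ≈ -0.2247 (local minimum); x = 1 + sqrt(6)/2 ≈ 2.2247 (local maximum)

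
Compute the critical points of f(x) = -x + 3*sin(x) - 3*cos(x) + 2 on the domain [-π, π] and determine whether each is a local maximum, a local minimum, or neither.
f'(x) = 3*sqrt(2)*sin(x + pi/4) - 1

Solve f'(x) = 0 on [-π, π]:
  f'(x) = 0 ⇔ 3*sin(x) + 3*cos(x) = 1. Write the left side as R·cos(x + φ) with R = √(3² + (-3)²) = 3*sqrt(2), cos φ = sqrt(2)/2, sin φ = -sqrt(2)/2; then cos(x + φ) = sqrt(2)/6. Solve for x and keep the solutions lying in [-π, π].
  ⇒ x = atan((1 - sqrt(17))/(1 + sqrt(17))) ≈ -0.5475, atan((1 + sqrt(17))/(1 - sqrt(17))) + pi ≈ 2.1183

f''(x) = 3*sqrt(2)*cos(x + pi/4)
Second-derivative test at each critical point:
  f''(-0.5475) = 4.1231 > 0 → local minimum
  f''(2.1183) = -4.1231 < 0 → local maximum

Critical points: x = atan((1 - sqrt(17))/(1 + sqrt(17))) ≈ -0.5475 (local minimum); x = atan((1 + sqrt(17))/(1 - sqrt(17))) + pi ≈ 2.1183 (local maximum)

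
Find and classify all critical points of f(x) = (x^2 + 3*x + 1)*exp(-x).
f'(x) = (-x^2 - x + 2)*exp(-x)

Solve f'(x) = 0:
  f'(x) = (-x^2 - x + 2)·exp(-x) and exp(-x) > 0 for every x, so f'(x) = 0 ⇔ -x^2 - x + 2 = 0.
  Factor: -x^2 - x + 2 = -(x - 1)*(x + 2) = 0.
  ⇒ x = -2, 1

f''(x) = (x^2 - x - 3)*exp(-x)
Second-derivative test at each critical point:
  f''(-2) = 22.1672 > 0 → local minimum
  f''(1) = -1.1036 < 0 → local maximum

Critical points: x = -2 (local minimum); x = 1 (local maximum)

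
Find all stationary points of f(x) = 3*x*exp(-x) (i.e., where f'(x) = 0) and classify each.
f'(x) = 3*(1 - x)*exp(-x)

Solve f'(x) = 0:
  f'(x) = (3 - 3*x)·exp(-x) and exp(-x) > 0 for every x, so f'(x) = 0 ⇔ 3 - 3*x = 0.
  Factor: 3 - 3*x = -3*(x - 1) = 0.
  ⇒ x = 1

f''(x) = 3*(x - 2)*exp(-x)
Second-derivative test at each critical point:
  f''(1) = -1.1036 < 0 → local maximum

Critical points: x = 1 (local maximum)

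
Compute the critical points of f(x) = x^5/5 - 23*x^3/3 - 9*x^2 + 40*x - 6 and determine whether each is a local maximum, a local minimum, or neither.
f'(x) = x^4 - 23*x^2 - 18*x + 40

Solve f'(x) = 0:
  Factor: x^4 - 23*x^2 - 18*x + 40 = (x - 5)*(x - 1)*(x + 2)*(x + 4) = 0.
  ⇒ x = -4, -2, 1, 5

f''(x) = 4*x^3 - 46*x - 18
Second-derivative test at each critical point:
  f''(-4) = -90 < 0 → local maximum
  f''(-2) = 42 > 0 → local minimum
  f''(1) = -60 < 0 → local maximum
  f''(5) = 252 > 0 → local minimum

Critical points: x = -4 (local maximum); x = -2 (local minimum); x = 1 (local maximum); x = 5 (local minimum)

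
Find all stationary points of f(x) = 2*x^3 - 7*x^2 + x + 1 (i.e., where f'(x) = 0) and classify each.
f'(x) = 6*x^2 - 14*x + 1

Solve f'(x) = 0:
  6*x^2 - 14*x + 1 = 0 has no rational roots; quadratic formula: x = (14 ± √172)/12.
  ⇒ x = 7/6 - sqrt(43)/6 ≈ 0.0738, sqrt(43)/6 + 7/6 ≈ 2.2596

f''(x) = 12*x - 14
Second-derivative test at each critical point:
  f''(0.0738) = -13.1149 < 0 → local maximum
  f''(2.2596) = 13.1149 > 0 → local minimum

Critical points: x = 7/6 - sqrt(43)/6 ≈ 0.0738 (local maximum); x = sqrt(43)/6 + 7/6 ≈ 2.2596 (local minimum)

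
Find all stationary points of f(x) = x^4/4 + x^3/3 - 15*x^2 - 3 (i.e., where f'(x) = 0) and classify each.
f'(x) = x*(x^2 + x - 30)

Solve f'(x) = 0:
  Factor: x^3 + x^2 - 30*x = x*(x - 5)*(x + 6) = 0.
  ⇒ x = -6, 0, 5

f''(x) = 3*x^2 + 2*x - 30
Second-derivative test at each critical point:
  f''(-6) = 66 > 0 → local minimum
  f''(0) = -30 < 0 → local maximum
  f''(5) = 55 > 0 → local minimum

Critical points: x = -6 (local minimum); x = 0 (local maximum); x = 5 (local minimum)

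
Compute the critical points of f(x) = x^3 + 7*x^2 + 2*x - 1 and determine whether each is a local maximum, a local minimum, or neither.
f'(x) = 3*x^2 + 14*x + 2

Solve f'(x) = 0:
  3*x^2 + 14*x + 2 = 0 has no rational roots; quadratic formula: x = (-14 ± √172)/6.
  ⇒ x = -7/3 - sqrt(43)/3 ≈ -4.5191, -7/3 + sqrt(43)/3 ≈ -0.1475

f''(x) = 6*x + 14
Second-derivative test at each critical point:
  f''(-4.5191) = -13.1149 < 0 → local maximum
  f''(-0.1475) = 13.1149 > 0 → local minimum

Critical points: x = -7/3 - sqrt(43)/3 ≈ -4.5191 (local maximum); x = -7/3 + sqrt(43)/3 ≈ -0.1475 (local minimum)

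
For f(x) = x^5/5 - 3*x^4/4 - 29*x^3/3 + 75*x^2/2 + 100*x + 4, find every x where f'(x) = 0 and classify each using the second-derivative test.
f'(x) = x^4 - 3*x^3 - 29*x^2 + 75*x + 100

Solve f'(x) = 0:
  Factor: x^4 - 3*x^3 - 29*x^2 + 75*x + 100 = (x - 5)*(x - 4)*(x + 1)*(x + 5) = 0.
  ⇒ x = -5, -1, 4, 5

f''(x) = 4*x^3 - 9*x^2 - 58*x + 75
Second-derivative test at each critical point:
  f''(-5) = -360 < 0 → local maximum
  f''(-1) = 120 > 0 → local minimum
  f''(4) = -45 < 0 → local maximum
  f''(5) = 60 > 0 → local minimum

Critical points: x = -5 (local maximum); x = -1 (local minimum); x = 4 (local maximum); x = 5 (local minimum)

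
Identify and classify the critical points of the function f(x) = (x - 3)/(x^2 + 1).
f'(x) = (x^2 - 2*x*(x - 3) + 1)/(x^2 + 1)^2

Solve f'(x) = 0:
  f'(x) = -(x^2 - 6*x - 1)/(x^2 + 1)^2; the denominator is positive wherever f is defined, so f'(x) = 0 ⇔ -x^2 + 6*x + 1 = 0.
  x^2 - 6*x - 1 = 0 has no rational roots; quadratic formula: x = (6 ± √40)/2.
  ⇒ x = 3 - sqrt(10) ≈ -0.1623, 3 + sqrt(10) ≈ 6.1623

f''(x) = 2*(4*x^2*(x - 3) + 3*(1 - x)*(x^2 + 1))/(x^2 + 1)^3
Second-derivative test at each critical point:
  f''(-0.1623) = 6.0042 > 0 → local minimum
  f''(6.1623) = -0.0042 < 0 → local maximum

Critical points: x = 3 - sqrt(10) ≈ -0.1623 (local minimum); x = 3 + sqrt(10) ≈ 6.1623 (local maximum)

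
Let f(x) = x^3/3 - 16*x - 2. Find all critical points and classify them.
f'(x) = x^2 - 16

Solve f'(x) = 0:
  Factor: x^2 - 16 = (x - 4)*(x + 4) = 0.
  ⇒ x = -4, 4

f''(x) = 2*x
Second-derivative test at each critical point:
  f''(-4) = -8 < 0 → local maximum
  f''(4) = 8 > 0 → local minimum

Critical points: x = -4 (local maximum); x = 4 (local minimum)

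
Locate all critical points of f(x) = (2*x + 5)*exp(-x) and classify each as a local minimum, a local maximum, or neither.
f'(x) = (-2*x - 3)*exp(-x)

Solve f'(x) = 0:
  f'(x) = (-2*x - 3)·exp(-x) and exp(-x) > 0 for every x, so f'(x) = 0 ⇔ -2*x - 3 = 0.
  -2*x - 3 = 0.
  ⇒ x = -3/2

f''(x) = (2*x + 1)*exp(-x)
Second-derivative test at each critical point:
  f''(-3/2) = -8.9634 < 0 → local maximum

Critical points: x = -3/2 (local maximum)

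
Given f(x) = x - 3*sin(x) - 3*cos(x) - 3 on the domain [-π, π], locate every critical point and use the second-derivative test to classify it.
f'(x) = -3*sqrt(2)*cos(x + pi/4) + 1

Solve f'(x) = 0 on [-π, π]:
  f'(x) = 0 ⇔ 3*sin(x) - 3*cos(x) = -1. Write the left side as R·cos(x + φ) with R = √((-3)² + (-3)²) = 3*sqrt(2), cos φ = -sqrt(2)/2, sin φ = -sqrt(2)/2; then cos(x + φ) = -sqrt(2)/6. Solve for x and keep the solutions lying in [-π, π].
  ⇒ x = -pi + atan((-sqrt(17) - 1)/(1 - sqrt(17))) ≈ -2.1183, atan((-1 + sqrt(17))/(1 + sqrt(17))) ≈ 0.5475

f''(x) = 3*sqrt(2)*sin(x + pi/4)
Second-derivative test at each critical point:
  f''(-2.1183) = -4.1231 < 0 → local maximum
  f''(0.5475) = 4.1231 > 0 → local minimum

Critical points: x = -pi + atan((-sqrt(17) - 1)/(1 - sqrt(17))) ≈ -2.1183 (local maximum); x = atan((-1 + sqrt(17))/(1 + sqrt(17))) ≈ 0.5475 (local minimum)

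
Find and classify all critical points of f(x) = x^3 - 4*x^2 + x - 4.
f'(x) = 3*x^2 - 8*x + 1

Solve f'(x) = 0:
  3*x^2 - 8*x + 1 = 0 has no rational roots; quadratic formula: x = (8 ± √52)/6.
  ⇒ x = 4/3 - sqrt(13)/3 ≈ 0.1315, sqrt(13)/3 + 4/3 ≈ 2.5352

f''(x) = 6*x - 8
Second-derivative test at each critical point:
  f''(0.1315) = -7.2111 < 0 → local maximum
  f''(2.5352) = 7.2111 > 0 → local minimum

Critical points: x = 4/3 - sqrt(13)/3 ≈ 0.1315 (local maximum); x = sqrt(13)/3 + 4/3 ≈ 2.5352 (local minimum)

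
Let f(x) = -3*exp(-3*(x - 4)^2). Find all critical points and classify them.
f'(x) = 18*(x - 4)*exp(-3*(x - 4)^2)

Solve f'(x) = 0:
  f'(x) = (18*x - 72)·exp(-3*(x - 4)^2) and exp(-3*(x - 4)^2) > 0 for every x, so f'(x) = 0 ⇔ 18*x - 72 = 0.
  Factor: 18*x - 72 = 18*(x - 4) = 0.
  ⇒ x = 4

f''(x) = 18*(1 - 6*(x - 4)^2)*exp(-3*(x - 4)^2)
Second-derivative test at each critical point:
  f''(4) = 18 > 0 → local minimum

Critical points: x = 4 (local minimum)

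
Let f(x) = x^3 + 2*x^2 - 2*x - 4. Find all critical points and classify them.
f'(x) = 3*x^2 + 4*x - 2

Solve f'(x) = 0:
  3*x^2 + 4*x - 2 = 0 has no rational roots; quadratic formula: x = (-4 ± √40)/6.
  ⇒ x = -sqrt(10)/3 - 2/3 ≈ -1.7208, -2/3 + sqrt(10)/3 ≈ 0.3874

f''(x) = 6*x + 4
Second-derivative test at each critical point:
  f''(-1.7208) = -6.3246 < 0 → local maximum
  f''(0.3874) = 6.3246 > 0 → local minimum

Critical points: x = -sqrt(10)/3 - 2/3 ≈ -1.7208 (local maximum); x = -2/3 + sqrt(10)/3 ≈ 0.3874 (local minimum)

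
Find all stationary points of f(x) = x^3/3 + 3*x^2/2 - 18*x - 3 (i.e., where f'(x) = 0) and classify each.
f'(x) = x^2 + 3*x - 18

Solve f'(x) = 0:
  Factor: x^2 + 3*x - 18 = (x - 3)*(x + 6) = 0.
  ⇒ x = -6, 3

f''(x) = 2*x + 3
Second-derivative test at each critical point:
  f''(-6) = -9 < 0 → local maximum
  f''(3) = 9 > 0 → local minimum

Critical points: x = -6 (local maximum); x = 3 (local minimum)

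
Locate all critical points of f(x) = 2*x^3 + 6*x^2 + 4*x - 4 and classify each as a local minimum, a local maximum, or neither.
f'(x) = 6*x^2 + 12*x + 4

Solve f'(x) = 0:
  Factor: 6*x^2 + 12*x + 4 = 2*(3*x^2 + 6*x + 2); 3*x^2 + 6*x + 2 = 0 has no rational roots; quadratic formula: x = (-6 ± √12)/6.
  ⇒ x = -1 - sqrt(3)/3 ≈ -1.5774, -1 + sqrt(3)/3 ≈ -0.4226

f''(x) = 12*x + 12
Second-derivative test at each critical point:
  f''(-1.5774) = -6.9282 < 0 → local maximum
  f''(-0.4226) = 6.9282 > 0 → local minimum

Critical points: x = -1 - sqrt(3)/3 ≈ -1.5774 (local maximum); x = -1 + sqrt(3)/3 ≈ -0.4226 (local minimum)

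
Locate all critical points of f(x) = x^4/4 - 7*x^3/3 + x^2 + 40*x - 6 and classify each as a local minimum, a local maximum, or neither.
f'(x) = x^3 - 7*x^2 + 2*x + 40

Solve f'(x) = 0:
  Factor: x^3 - 7*x^2 + 2*x + 40 = (x - 5)*(x - 4)*(x + 2) = 0.
  ⇒ x = -2, 4, 5

f''(x) = 3*x^2 - 14*x + 2
Second-derivative test at each critical point:
  f''(-2) = 42 > 0 → local minimum
  f''(4) = -6 < 0 → local maximum
  f''(5) = 7 > 0 → local minimum

Critical points: x = -2 (local minimum); x = 4 (local maximum); x = 5 (local minimum)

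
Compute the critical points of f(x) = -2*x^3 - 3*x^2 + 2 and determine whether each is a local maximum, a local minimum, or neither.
f'(x) = 6*x*(-x - 1)

Solve f'(x) = 0:
  Factor: -6*x^2 - 6*x = -6*x*(x + 1) = 0.
  ⇒ x = -1, 0

f''(x) = -12*x - 6
Second-derivative test at each critical point:
  f''(-1) = 6 > 0 → local minimum
  f''(0) = -6 < 0 → local maximum

Critical points: x = -1 (local minimum); x = 0 (local maximum)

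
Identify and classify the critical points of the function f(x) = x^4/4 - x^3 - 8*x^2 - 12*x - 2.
f'(x) = x^3 - 3*x^2 - 16*x - 12

Solve f'(x) = 0:
  Factor: x^3 - 3*x^2 - 16*x - 12 = (x - 6)*(x + 1)*(x + 2) = 0.
  ⇒ x = -2, -1, 6

f''(x) = 3*x^2 - 6*x - 16
Second-derivative test at each critical point:
  f''(-2) = 8 > 0 → local minimum
  f''(-1) = -7 < 0 → local maximum
  f''(6) = 56 > 0 → local minimum

Critical points: x = -2 (local minimum); x = -1 (local maximum); x = 6 (local minimum)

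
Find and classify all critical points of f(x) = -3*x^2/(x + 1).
f'(x) = 3*x*(-x - 2)/(x + 1)^2

Solve f'(x) = 0:
  f'(x) = -3*x*(x + 2)/(x + 1)^2; the denominator is positive wherever f is defined, so f'(x) = 0 ⇔ -3*x^2 - 6*x = 0.
  Factor: -3*x^2 - 6*x = -3*x*(x + 2) = 0.
  ⇒ x = -2, 0

f''(x) = -6/(x^3 + 3*x^2 + 3*x + 1)
Second-derivative test at each critical point:
  f''(-2) = 6 > 0 → local minimum
  f''(0) = -6 < 0 → local maximum

Critical points: x = -2 (local minimum); x = 0 (local maximum)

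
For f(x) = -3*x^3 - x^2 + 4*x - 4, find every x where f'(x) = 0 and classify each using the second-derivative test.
f'(x) = -9*x^2 - 2*x + 4

Solve f'(x) = 0:
  9*x^2 + 2*x - 4 = 0 has no rational roots; quadratic formula: x = (-2 ± √148)/18.
  ⇒ x = -sqrt(37)/9 - 1/9 ≈ -0.7870, -1/9 + sqrt(37)/9 ≈ 0.5648

f''(x) = -18*x - 2
Second-derivative test at each critical point:
  f''(-0.7870) = 12.1655 > 0 → local minimum
  f''(0.5648) = -12.1655 < 0 → local maximum

Critical points: x = -sqrt(37)/9 - 1/9 ≈ -0.7870 (local minimum); x = -1/9 + sqrt(37)/9 ≈ 0.5648 (local maximum)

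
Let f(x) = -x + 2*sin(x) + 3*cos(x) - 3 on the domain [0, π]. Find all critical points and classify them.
f'(x) = -3*sin(x) + 2*cos(x) - 1

Solve f'(x) = 0 on [0, π]:
  f'(x) = 0 ⇔ -3*sin(x) + 2*cos(x) = 1. Write the left side as R·cos(x + φ) with R = √(2² + 3²) = sqrt(13), cos φ = 2*sqrt(13)/13, sin φ = 3*sqrt(13)/13; then cos(x + φ) = sqrt(13)/13. Solve for x and keep the solutions lying in [0, π].
  ⇒ x = atan((-3 + 4*sqrt(3))/(2 + 6*sqrt(3))) ≈ 0.3070

f''(x) = -2*sin(x) - 3*cos(x)
Second-derivative test at each critical point:
  f''(0.3070) = -3.4641 < 0 → local maximum

Critical points: x = atan((-3 + 4*sqrt(3))/(2 + 6*sqrt(3))) ≈ 0.3070 (local maximum)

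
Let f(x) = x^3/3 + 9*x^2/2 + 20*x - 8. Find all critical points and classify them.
f'(x) = x^2 + 9*x + 20

Solve f'(x) = 0:
  Factor: x^2 + 9*x + 20 = (x + 4)*(x + 5) = 0.
  ⇒ x = -5, -4

f''(x) = 2*x + 9
Second-derivative test at each critical point:
  f''(-5) = -1 < 0 → local maximum
  f''(-4) = 1 > 0 → local minimum

Critical points: x = -5 (local maximum); x = -4 (local minimum)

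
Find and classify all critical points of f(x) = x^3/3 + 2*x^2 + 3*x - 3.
f'(x) = x^2 + 4*x + 3

Solve f'(x) = 0:
  Factor: x^2 + 4*x + 3 = (x + 1)*(x + 3) = 0.
  ⇒ x = -3, -1

f''(x) = 2*x + 4
Second-derivative test at each critical point:
  f''(-3) = -2 < 0 → local maximum
  f''(-1) = 2 > 0 → local minimum

Critical points: x = -3 (local maximum); x = -1 (local minimum)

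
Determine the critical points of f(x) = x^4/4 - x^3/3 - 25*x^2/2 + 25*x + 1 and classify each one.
f'(x) = x^3 - x^2 - 25*x + 25

Solve f'(x) = 0:
  Factor: x^3 - x^2 - 25*x + 25 = (x - 5)*(x - 1)*(x + 5) = 0.
  ⇒ x = -5, 1, 5

f''(x) = 3*x^2 - 2*x - 25
Second-derivative test at each critical point:
  f''(-5) = 60 > 0 → local minimum
  f''(1) = -24 < 0 → local maximum
  f''(5) = 40 > 0 → local minimum

Critical points: x = -5 (local minimum); x = 1 (local maximum); x = 5 (local minimum)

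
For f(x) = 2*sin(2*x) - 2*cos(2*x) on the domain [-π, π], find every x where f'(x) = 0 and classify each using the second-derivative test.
f'(x) = 4*sqrt(2)*sin(2*x + pi/4)

Solve f'(x) = 0 on [-π, π]:
  f'(x) = 0 ⇔ 2*cos(2*x) = -2*sin(2*x) ⇔ tan(2*x) = -1, i.e. 2*x = arctan(-1) + nπ; keep the solutions lying in [-π, π].
  ⇒ x = -5*pi/8 ≈ -1.9635, -pi/8 ≈ -0.3927, 3*pi/8 ≈ 1.1781, 7*pi/8 ≈ 2.7489

f''(x) = 8*sqrt(2)*cos(2*x + pi/4)
Second-derivative test at each critical point:
  f''(-1.9635) = -11.3137 < 0 → local maximum
  f''(-0.3927) = 11.3137 > 0 → local minimum
  f''(1.1781) = -11.3137 < 0 → local maximum
  f''(2.7489) = 11.3137 > 0 → local minimum

Critical points: x = -5*pi/8 ≈ -1.9635 (local maximum); x = -pi/8 ≈ -0.3927 (local minimum); x = 3*pi/8 ≈ 1.1781 (local maximum); x = 7*pi/8 ≈ 2.7489 (local minimum)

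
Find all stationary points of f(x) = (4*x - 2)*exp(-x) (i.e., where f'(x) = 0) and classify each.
f'(x) = 2*(3 - 2*x)*exp(-x)

Solve f'(x) = 0:
  f'(x) = (6 - 4*x)·exp(-x) and exp(-x) > 0 for every x, so f'(x) = 0 ⇔ 6 - 4*x = 0.
  Factor: 6 - 4*x = -2*(2*x - 3) = 0.
  ⇒ x = 3/2

f''(x) = 2*(2*x - 5)*exp(-x)
Second-derivative test at each critical point:
  f''(3/2) = -0.8925 < 0 → local maximum

Critical points: x = 3/2 (local maximum)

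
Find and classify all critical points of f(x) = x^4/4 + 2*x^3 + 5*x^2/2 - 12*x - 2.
f'(x) = x^3 + 6*x^2 + 5*x - 12

Solve f'(x) = 0:
  Factor: x^3 + 6*x^2 + 5*x - 12 = (x - 1)*(x + 3)*(x + 4) = 0.
  ⇒ x = -4, -3, 1

f''(x) = 3*x^2 + 12*x + 5
Second-derivative test at each critical point:
  f''(-4) = 5 > 0 → local minimum
  f''(-3) = -4 < 0 → local maximum
  f''(1) = 20 > 0 → local minimum

Critical points: x = -4 (local minimum); x = -3 (local maximum); x = 1 (local minimum)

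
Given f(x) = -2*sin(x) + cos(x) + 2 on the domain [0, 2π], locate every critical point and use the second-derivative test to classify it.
f'(x) = -sin(x) - 2*cos(x)

Solve f'(x) = 0 on [0, 2π]:
  f'(x) = 0 ⇔ -2*cos(x) = sin(x) ⇔ tan(x) = -2, i.e. x = arctan(-2) + nπ; keep the solutions lying in [0, 2π].
  ⇒ x = pi - atan(2) ≈ 2.0344, -atan(2) + 2*pi ≈ 5.1760

f''(x) = 2*sin(x) - cos(x)
Second-derivative test at each critical point:
  f''(2.0344) = 2.2361 > 0 → local minimum
  f''(5.1760) = -2.2361 < 0 → local maximum

Critical points: x = pi - atan(2) ≈ 2.0344 (local minimum); x = -atan(2) + 2*pi ≈ 5.1760 (local maximum)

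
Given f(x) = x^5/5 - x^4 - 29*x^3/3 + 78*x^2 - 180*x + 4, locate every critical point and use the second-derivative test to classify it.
f'(x) = x^4 - 4*x^3 - 29*x^2 + 156*x - 180

Solve f'(x) = 0:
  Factor: x^4 - 4*x^3 - 29*x^2 + 156*x - 180 = (x - 5)*(x - 3)*(x - 2)*(x + 6) = 0.
  ⇒ x = -6, 2, 3, 5

f''(x) = 4*x^3 - 12*x^2 - 58*x + 156
Second-derivative test at each critical point:
  f''(-6) = -792 < 0 → local maximum
  f''(2) = 24 > 0 → local minimum
  f''(3) = -18 < 0 → local maximum
  f''(5) = 66 > 0 → local minimum

Critical points: x = -6 (local maximum); x = 2 (local minimum); x = 3 (local maximum); x = 5 (local minimum)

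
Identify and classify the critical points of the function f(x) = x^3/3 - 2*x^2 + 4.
f'(x) = x*(x - 4)

Solve f'(x) = 0:
  Factor: x^2 - 4*x = x*(x - 4) = 0.
  ⇒ x = 0, 4

f''(x) = 2*x - 4
Second-derivative test at each critical point:
  f''(0) = -4 < 0 → local maximum
  f''(4) = 4 > 0 → local minimum

Critical points: x = 0 (local maximum); x = 4 (local minimum)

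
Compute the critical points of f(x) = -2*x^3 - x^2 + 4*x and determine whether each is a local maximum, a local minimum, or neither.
f'(x) = -6*x^2 - 2*x + 4

Solve f'(x) = 0:
  Factor: -6*x^2 - 2*x + 4 = -2*(x + 1)*(3*x - 2) = 0.
  ⇒ x = -1, 2/3

f''(x) = -12*x - 2
Second-derivative test at each critical point:
  f''(-1) = 10 > 0 → local minimum
  f''(2/3) = -10 < 0 → local maximum

Critical points: x = -1 (local minimum); x = 2/3 (local maximum)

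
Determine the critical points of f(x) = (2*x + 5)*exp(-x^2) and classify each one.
f'(x) = 2*(-x*(2*x + 5) + 1)*exp(-x^2)

Solve f'(x) = 0:
  f'(x) = (-4*x^2 - 10*x + 2)·exp(-x^2) and exp(-x^2) > 0 for every x, so f'(x) = 0 ⇔ -4*x^2 - 10*x + 2 = 0.
  Factor: -4*x^2 - 10*x + 2 = -2*(2*x^2 + 5*x - 1); 2*x^2 + 5*x - 1 = 0 has no rational roots; quadratic formula: x = (-5 ± √33)/4.
  ⇒ x = -sqrt(33)/4 - 5/4 ≈ -2.6861, -5/4 + sqrt(33)/4 ≈ 0.1861

f''(x) = 2*(2*x^2*(2*x + 5) - 6*x - 5)*exp(-x^2)
Second-derivative test at each critical point:
  f''(-2.6861) = 0.0084 > 0 → local minimum
  f''(0.1861) = -11.0979 < 0 → local maximum

Critical points: x = -sqrt(33)/4 - 5/4 ≈ -2.6861 (local minimum); x = -5/4 + sqrt(33)/4 ≈ 0.1861 (local maximum)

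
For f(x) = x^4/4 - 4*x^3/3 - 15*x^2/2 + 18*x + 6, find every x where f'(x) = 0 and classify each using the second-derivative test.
f'(x) = x^3 - 4*x^2 - 15*x + 18

Solve f'(x) = 0:
  Factor: x^3 - 4*x^2 - 15*x + 18 = (x - 6)*(x - 1)*(x + 3) = 0.
  ⇒ x = -3, 1, 6

f''(x) = 3*x^2 - 8*x - 15
Second-derivative test at each critical point:
  f''(-3) = 36 > 0 → local minimum
  f''(1) = -20 < 0 → local maximum
  f''(6) = 45 > 0 → local minimum

Critical points: x = -3 (local minimum); x = 1 (local maximum); x = 6 (local minimum)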